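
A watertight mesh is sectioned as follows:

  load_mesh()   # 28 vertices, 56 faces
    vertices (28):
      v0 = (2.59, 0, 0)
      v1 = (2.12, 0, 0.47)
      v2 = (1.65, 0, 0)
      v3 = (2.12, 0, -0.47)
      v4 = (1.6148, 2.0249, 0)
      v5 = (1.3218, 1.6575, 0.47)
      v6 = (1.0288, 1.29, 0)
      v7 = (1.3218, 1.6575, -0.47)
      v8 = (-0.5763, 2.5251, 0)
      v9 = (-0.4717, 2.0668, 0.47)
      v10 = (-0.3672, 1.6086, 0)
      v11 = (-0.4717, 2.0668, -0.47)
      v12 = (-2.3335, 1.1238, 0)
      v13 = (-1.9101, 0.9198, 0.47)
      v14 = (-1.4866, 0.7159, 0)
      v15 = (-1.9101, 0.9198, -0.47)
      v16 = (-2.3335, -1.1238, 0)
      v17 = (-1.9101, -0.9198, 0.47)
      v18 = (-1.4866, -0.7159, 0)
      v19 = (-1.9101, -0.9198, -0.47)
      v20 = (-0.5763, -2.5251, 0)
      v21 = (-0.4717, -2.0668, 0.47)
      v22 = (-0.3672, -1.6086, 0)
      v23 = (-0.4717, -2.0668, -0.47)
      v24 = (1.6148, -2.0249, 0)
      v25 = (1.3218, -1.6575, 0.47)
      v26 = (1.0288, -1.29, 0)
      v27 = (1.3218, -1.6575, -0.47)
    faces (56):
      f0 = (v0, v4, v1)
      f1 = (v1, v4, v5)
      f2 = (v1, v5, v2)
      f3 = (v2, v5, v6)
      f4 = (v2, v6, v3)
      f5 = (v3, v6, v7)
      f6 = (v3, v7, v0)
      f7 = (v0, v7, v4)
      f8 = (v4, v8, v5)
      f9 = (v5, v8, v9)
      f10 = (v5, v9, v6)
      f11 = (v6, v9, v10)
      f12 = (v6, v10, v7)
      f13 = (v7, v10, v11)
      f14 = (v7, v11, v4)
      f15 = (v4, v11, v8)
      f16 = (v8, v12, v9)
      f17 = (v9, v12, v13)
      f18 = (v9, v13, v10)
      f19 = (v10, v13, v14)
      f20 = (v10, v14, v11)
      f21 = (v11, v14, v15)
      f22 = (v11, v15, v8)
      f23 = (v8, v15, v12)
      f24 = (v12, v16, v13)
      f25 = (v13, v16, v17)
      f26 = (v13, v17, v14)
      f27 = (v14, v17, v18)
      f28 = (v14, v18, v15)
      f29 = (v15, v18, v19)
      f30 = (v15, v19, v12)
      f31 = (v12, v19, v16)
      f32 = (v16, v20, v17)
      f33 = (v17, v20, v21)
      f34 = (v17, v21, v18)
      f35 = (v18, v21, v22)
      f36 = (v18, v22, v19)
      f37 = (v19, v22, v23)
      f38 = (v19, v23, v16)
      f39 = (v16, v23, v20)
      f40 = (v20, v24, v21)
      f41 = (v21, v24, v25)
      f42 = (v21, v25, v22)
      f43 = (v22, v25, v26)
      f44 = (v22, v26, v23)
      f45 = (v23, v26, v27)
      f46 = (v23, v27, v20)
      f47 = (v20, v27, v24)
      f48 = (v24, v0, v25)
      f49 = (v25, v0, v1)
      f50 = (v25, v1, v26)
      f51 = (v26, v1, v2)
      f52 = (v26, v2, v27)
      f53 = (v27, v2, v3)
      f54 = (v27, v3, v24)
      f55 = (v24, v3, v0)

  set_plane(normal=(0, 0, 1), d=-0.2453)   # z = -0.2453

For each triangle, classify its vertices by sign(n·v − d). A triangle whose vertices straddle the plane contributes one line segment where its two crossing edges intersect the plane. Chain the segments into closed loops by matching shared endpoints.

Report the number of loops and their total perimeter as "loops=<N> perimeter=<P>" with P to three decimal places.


loops=2 perimeter=25.755

Straddling triangles (28 of 56):
  (v2,v6,v3) [++-] → (1.59831, 0.61673, -0.2453)–(1.8953, 0, -0.2453)  len=0.6845
  (v3,v6,v7) [-+-] → (1.59831, 0.61673, -0.2453)–(1.18172, 1.4818, -0.2453)  len=0.9602
  (v3,v7,v0) [--+] → (1.92811, 0.865074, -0.2453)–(2.3447, 0, -0.2453)  len=0.9602
  (v0,v7,v4) [+-+] → (1.92811, 0.865074, -0.2453)–(1.46188, 1.83315, -0.2453)  len=1.0745
  (v6,v10,v7) [++-] → (0.514314, 1.63412, -0.2453)–(1.18172, 1.4818, -0.2453)  len=0.6846
  (v7,v10,v11) [-+-] → (0.514314, 1.63412, -0.2453)–(-0.42174, 1.84774, -0.2453)  len=0.9601
  (v7,v11,v4) [--+] → (0.525825, 2.04677, -0.2453)–(1.46188, 1.83315, -0.2453)  len=0.9601
  (v4,v11,v8) [+-+] → (0.525825, 2.04677, -0.2453)–(-0.521708, 2.28591, -0.2453)  len=1.0745
  (v10,v14,v11) [++-] → (-0.956909, 1.42095, -0.2453)–(-0.42174, 1.84774, -0.2453)  len=0.6845
  (v11,v14,v15) [-+-] → (-0.956909, 1.42095, -0.2453)–(-1.70763, 0.822318, -0.2453)  len=0.9602
  (v11,v15,v8) [--+] → (-1.27243, 1.68727, -0.2453)–(-0.521708, 2.28591, -0.2453)  len=0.9602
  (v8,v15,v12) [+-+] → (-1.27243, 1.68727, -0.2453)–(-2.11252, 1.01733, -0.2453)  len=1.0745
  (v14,v18,v15) [++-] → (-1.70763, 0.137796, -0.2453)–(-1.70763, 0.822318, -0.2453)  len=0.6845
  (v15,v18,v19) [-+-] → (-1.70763, 0.137796, -0.2453)–(-1.70763, -0.822318, -0.2453)  len=0.9601
  (v15,v19,v12) [--+] → (-2.11252, 0.0572147, -0.2453)–(-2.11252, 1.01733, -0.2453)  len=0.9601
  (v12,v19,v16) [+-+] → (-2.11252, 0.0572147, -0.2453)–(-2.11252, -1.01733, -0.2453)  len=1.0745
  (v18,v22,v19) [++-] → (-1.17246, -1.24911, -0.2453)–(-1.70763, -0.822318, -0.2453)  len=0.6845
  (v19,v22,v23) [-+-] → (-1.17246, -1.24911, -0.2453)–(-0.42174, -1.84774, -0.2453)  len=0.9602
  (v19,v23,v16) [--+] → (-1.3618, -1.61597, -0.2453)–(-2.11252, -1.01733, -0.2453)  len=0.9602
  (v16,v23,v20) [+-+] → (-1.3618, -1.61597, -0.2453)–(-0.521708, -2.28591, -0.2453)  len=1.0745
  (v22,v26,v23) [++-] → (0.245667, -1.69542, -0.2453)–(-0.42174, -1.84774, -0.2453)  len=0.6846
  (v23,v26,v27) [-+-] → (0.245667, -1.69542, -0.2453)–(1.18172, -1.4818, -0.2453)  len=0.9601
  (v23,v27,v20) [--+] → (0.414347, -2.07229, -0.2453)–(-0.521708, -2.28591, -0.2453)  len=0.9601
  (v20,v27,v24) [+-+] → (0.414347, -2.07229, -0.2453)–(1.46188, -1.83315, -0.2453)  len=1.0745
  (v26,v2,v27) [++-] → (1.47871, -0.865074, -0.2453)–(1.18172, -1.4818, -0.2453)  len=0.6845
  (v27,v2,v3) [-+-] → (1.47871, -0.865074, -0.2453)–(1.8953, 0, -0.2453)  len=0.9602
  (v27,v3,v24) [--+] → (1.87847, -0.968075, -0.2453)–(1.46188, -1.83315, -0.2453)  len=0.9602
  (v24,v3,v0) [+-+] → (1.87847, -0.968075, -0.2453)–(2.3447, 0, -0.2453)  len=1.0745

Chained into 2 loop(s):
  loop 1: 14 segments, perimeter = 11.5127
  loop 2: 14 segments, perimeter = 14.2426
Total perimeter = 25.755


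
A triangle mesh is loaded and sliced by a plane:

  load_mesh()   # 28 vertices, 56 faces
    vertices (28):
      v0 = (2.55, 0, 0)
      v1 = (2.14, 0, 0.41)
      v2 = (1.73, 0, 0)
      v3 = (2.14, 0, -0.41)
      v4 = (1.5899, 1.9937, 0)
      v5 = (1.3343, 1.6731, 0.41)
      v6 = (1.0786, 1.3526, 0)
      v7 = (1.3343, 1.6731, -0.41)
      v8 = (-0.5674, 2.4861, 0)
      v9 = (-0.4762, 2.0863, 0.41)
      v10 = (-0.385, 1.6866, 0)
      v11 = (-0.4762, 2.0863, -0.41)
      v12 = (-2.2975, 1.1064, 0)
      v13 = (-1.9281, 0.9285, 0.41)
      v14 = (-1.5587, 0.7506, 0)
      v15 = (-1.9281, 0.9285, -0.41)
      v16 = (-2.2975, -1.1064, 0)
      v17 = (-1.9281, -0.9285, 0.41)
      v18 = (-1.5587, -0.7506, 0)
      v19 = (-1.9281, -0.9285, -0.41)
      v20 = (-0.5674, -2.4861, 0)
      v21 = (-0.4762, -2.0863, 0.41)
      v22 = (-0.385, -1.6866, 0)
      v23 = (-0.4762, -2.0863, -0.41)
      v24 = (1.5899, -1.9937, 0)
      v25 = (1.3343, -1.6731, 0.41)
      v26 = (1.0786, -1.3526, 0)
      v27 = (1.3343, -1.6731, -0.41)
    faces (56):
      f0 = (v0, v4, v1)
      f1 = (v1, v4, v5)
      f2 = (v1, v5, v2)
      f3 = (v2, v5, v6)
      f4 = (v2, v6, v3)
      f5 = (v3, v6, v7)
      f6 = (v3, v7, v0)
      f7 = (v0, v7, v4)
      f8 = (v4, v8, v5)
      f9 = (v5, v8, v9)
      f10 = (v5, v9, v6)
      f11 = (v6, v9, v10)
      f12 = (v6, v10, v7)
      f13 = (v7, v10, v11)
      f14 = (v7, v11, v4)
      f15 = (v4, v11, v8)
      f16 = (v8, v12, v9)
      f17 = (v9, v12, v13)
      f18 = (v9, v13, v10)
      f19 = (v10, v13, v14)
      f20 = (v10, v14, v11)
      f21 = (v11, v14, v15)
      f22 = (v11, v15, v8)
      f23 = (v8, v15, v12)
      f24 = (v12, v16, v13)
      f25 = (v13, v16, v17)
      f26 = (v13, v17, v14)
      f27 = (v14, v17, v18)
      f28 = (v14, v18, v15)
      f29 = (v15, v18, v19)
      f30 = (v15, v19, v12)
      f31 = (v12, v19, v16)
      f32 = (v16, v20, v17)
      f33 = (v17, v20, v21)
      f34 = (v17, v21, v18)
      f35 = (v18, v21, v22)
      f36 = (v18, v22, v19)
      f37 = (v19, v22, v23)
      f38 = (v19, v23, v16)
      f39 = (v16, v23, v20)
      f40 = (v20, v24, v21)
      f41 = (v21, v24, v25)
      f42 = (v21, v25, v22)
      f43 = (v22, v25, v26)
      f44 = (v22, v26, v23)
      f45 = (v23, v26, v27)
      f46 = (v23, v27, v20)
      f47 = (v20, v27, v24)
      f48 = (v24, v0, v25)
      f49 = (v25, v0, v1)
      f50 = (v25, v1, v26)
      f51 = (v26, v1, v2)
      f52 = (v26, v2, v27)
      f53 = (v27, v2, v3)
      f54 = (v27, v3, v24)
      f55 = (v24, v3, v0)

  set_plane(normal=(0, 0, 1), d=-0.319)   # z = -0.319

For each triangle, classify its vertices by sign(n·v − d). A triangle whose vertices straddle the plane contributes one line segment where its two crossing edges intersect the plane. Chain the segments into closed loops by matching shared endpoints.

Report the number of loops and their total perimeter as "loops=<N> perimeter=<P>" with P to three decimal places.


Straddling triangles (28 of 56):
  (v2,v6,v3) [++-] → (1.90442, 0.300211, -0.319)–(2.049, 0, -0.319)  len=0.3332
  (v3,v6,v7) [-+-] → (1.90442, 0.300211, -0.319)–(1.27755, 1.60196, -0.319)  len=1.4448
  (v3,v7,v0) [--+] → (1.60413, 1.30175, -0.319)–(2.231, 0, -0.319)  len=1.4448
  (v0,v7,v4) [+-+] → (1.60413, 1.30175, -0.319)–(1.39103, 1.74426, -0.319)  len=0.4911
  (v6,v10,v7) [++-] → (0.952699, 1.6761, -0.319)–(1.27755, 1.60196, -0.319)  len=0.3332
  (v7,v10,v11) [-+-] → (0.952699, 1.6761, -0.319)–(-0.455958, 1.99759, -0.319)  len=1.4449
  (v7,v11,v4) [--+] → (-0.0176266, 2.06575, -0.319)–(1.39103, 1.74426, -0.319)  len=1.4449
  (v4,v11,v8) [+-+] → (-0.0176266, 2.06575, -0.319)–(-0.496442, 2.17504, -0.319)  len=0.4911
  (v10,v14,v11) [++-] → (-0.716462, 1.78984, -0.319)–(-0.455958, 1.99759, -0.319)  len=0.3332
  (v11,v14,v15) [-+-] → (-0.716462, 1.78984, -0.319)–(-1.84611, 0.889015, -0.319)  len=1.4449
  (v11,v15,v8) [--+] → (-1.62609, 1.27421, -0.319)–(-0.496442, 2.17504, -0.319)  len=1.4449
  (v8,v15,v12) [+-+] → (-1.62609, 1.27421, -0.319)–(-2.01009, 0.967985, -0.319)  len=0.4912
  (v14,v18,v15) [++-] → (-1.84611, 0.555822, -0.319)–(-1.84611, 0.889015, -0.319)  len=0.3332
  (v15,v18,v19) [-+-] → (-1.84611, 0.555822, -0.319)–(-1.84611, -0.889015, -0.319)  len=1.4448
  (v15,v19,v12) [--+] → (-2.01009, -0.476851, -0.319)–(-2.01009, 0.967985, -0.319)  len=1.4448
  (v12,v19,v16) [+-+] → (-2.01009, -0.476851, -0.319)–(-2.01009, -0.967985, -0.319)  len=0.4911
  (v18,v22,v19) [++-] → (-1.58561, -1.09676, -0.319)–(-1.84611, -0.889015, -0.319)  len=0.3332
  (v19,v22,v23) [-+-] → (-1.58561, -1.09676, -0.319)–(-0.455958, -1.99759, -0.319)  len=1.4449
  (v19,v23,v16) [--+] → (-0.88044, -1.86881, -0.319)–(-2.01009, -0.967985, -0.319)  len=1.4449
  (v16,v23,v20) [+-+] → (-0.88044, -1.86881, -0.319)–(-0.496442, -2.17504, -0.319)  len=0.4912
  (v22,v26,v23) [++-] → (-0.13111, -1.92345, -0.319)–(-0.455958, -1.99759, -0.319)  len=0.3332
  (v23,v26,v27) [-+-] → (-0.13111, -1.92345, -0.319)–(1.27755, -1.60196, -0.319)  len=1.4449
  (v23,v27,v20) [--+] → (0.912215, -1.85355, -0.319)–(-0.496442, -2.17504, -0.319)  len=1.4449
  (v20,v27,v24) [+-+] → (0.912215, -1.85355, -0.319)–(1.39103, -1.74426, -0.319)  len=0.4911
  (v26,v2,v27) [++-] → (1.42213, -1.30175, -0.319)–(1.27755, -1.60196, -0.319)  len=0.3332
  (v27,v2,v3) [-+-] → (1.42213, -1.30175, -0.319)–(2.049, 0, -0.319)  len=1.4448
  (v27,v3,v24) [--+] → (2.0179, -0.442504, -0.319)–(1.39103, -1.74426, -0.319)  len=1.4448
  (v24,v3,v0) [+-+] → (2.0179, -0.442504, -0.319)–(2.231, 0, -0.319)  len=0.4911

Chained into 2 loop(s):
  loop 1: 14 segments, perimeter = 12.4464
  loop 2: 14 segments, perimeter = 13.5519
Total perimeter = 25.998

loops=2 perimeter=25.998


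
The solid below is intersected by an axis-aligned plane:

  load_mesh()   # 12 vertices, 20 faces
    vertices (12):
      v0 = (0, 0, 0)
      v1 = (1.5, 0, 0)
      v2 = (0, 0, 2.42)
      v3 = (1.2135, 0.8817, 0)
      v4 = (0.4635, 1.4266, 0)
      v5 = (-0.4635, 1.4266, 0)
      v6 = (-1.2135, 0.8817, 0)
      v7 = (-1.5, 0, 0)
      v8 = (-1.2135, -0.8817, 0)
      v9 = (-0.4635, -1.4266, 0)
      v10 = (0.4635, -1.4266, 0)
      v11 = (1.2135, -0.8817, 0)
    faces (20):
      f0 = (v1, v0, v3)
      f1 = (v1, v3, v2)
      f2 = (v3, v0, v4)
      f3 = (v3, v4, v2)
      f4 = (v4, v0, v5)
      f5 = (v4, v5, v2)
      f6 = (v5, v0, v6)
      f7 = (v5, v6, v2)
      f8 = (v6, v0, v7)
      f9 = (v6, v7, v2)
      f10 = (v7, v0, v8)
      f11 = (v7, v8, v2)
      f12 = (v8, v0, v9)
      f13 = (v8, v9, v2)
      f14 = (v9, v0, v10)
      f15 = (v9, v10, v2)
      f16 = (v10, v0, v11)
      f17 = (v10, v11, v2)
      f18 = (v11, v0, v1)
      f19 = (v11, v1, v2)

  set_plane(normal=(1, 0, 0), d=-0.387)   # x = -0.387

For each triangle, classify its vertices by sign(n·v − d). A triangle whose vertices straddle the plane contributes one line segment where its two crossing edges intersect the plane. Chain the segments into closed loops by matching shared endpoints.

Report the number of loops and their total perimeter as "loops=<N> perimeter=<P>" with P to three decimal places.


loops=1 perimeter=7.506

Straddling triangles (12 of 20):
  (v4,v0,v5) [++-] → (-0.387, 1.19114, 0)–(-0.387, 1.4266, 0)  len=0.2355
  (v4,v5,v2) [+-+] → (-0.387, 1.4266, 0)–(-0.387, 1.19114, 0.399417)  len=0.4637
  (v5,v0,v6) [-+-] → (-0.387, 1.19114, 0)–(-0.387, 0.281185, 0)  len=0.9100
  (v5,v6,v2) [--+] → (-0.387, 0.281185, 1.64823)–(-0.387, 1.19114, 0.399417)  len=1.5452
  (v6,v0,v7) [-+-] → (-0.387, 0.281185, 0)–(-0.387, 0, 0)  len=0.2812
  (v6,v7,v2) [--+] → (-0.387, 0, 1.79564)–(-0.387, 0.281185, 1.64823)  len=0.3175
  (v7,v0,v8) [-+-] → (-0.387, 0, 0)–(-0.387, -0.281185, 0)  len=0.2812
  (v7,v8,v2) [--+] → (-0.387, -0.281185, 1.64823)–(-0.387, 0, 1.79564)  len=0.3175
  (v8,v0,v9) [-+-] → (-0.387, -0.281185, 0)–(-0.387, -1.19114, 0)  len=0.9100
  (v8,v9,v2) [--+] → (-0.387, -1.19114, 0.399417)–(-0.387, -0.281185, 1.64823)  len=1.5452
  (v9,v0,v10) [-++] → (-0.387, -1.19114, 0)–(-0.387, -1.4266, 0)  len=0.2355
  (v9,v10,v2) [-++] → (-0.387, -1.4266, 0)–(-0.387, -1.19114, 0.399417)  len=0.4637

Chained into 1 loop(s):
  loop 1: 12 segments, perimeter = 7.5058
Total perimeter = 7.506


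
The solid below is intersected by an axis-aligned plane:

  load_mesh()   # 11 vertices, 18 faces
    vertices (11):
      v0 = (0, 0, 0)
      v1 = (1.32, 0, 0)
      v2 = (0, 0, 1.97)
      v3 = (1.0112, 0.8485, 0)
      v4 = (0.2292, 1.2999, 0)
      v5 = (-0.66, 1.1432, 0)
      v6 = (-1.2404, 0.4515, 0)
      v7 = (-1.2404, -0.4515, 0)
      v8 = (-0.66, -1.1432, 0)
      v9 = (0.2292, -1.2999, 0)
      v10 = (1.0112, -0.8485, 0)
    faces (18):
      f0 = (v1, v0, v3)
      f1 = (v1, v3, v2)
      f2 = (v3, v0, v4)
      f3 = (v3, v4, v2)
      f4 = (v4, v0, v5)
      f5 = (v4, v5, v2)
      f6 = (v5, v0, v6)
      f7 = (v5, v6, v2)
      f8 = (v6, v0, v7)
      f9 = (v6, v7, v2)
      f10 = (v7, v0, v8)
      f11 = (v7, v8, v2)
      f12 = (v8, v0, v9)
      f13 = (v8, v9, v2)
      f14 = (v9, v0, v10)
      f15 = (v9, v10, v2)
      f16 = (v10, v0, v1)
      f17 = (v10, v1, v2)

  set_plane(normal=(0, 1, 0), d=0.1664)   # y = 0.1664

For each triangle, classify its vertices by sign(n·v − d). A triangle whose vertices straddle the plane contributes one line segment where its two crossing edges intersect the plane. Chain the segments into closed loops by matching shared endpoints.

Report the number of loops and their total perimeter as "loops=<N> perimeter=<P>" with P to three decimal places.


Straddling triangles (10 of 18):
  (v1,v0,v3) [--+] → (0.198307, 0.1664, 0)–(1.25944, 0.1664, 0)  len=1.0611
  (v1,v3,v2) [-+-] → (1.25944, 0.1664, 0)–(0.198307, 0.1664, 1.58366)  len=1.9063
  (v3,v0,v4) [+-+] → (0.198307, 0.1664, 0)–(0.0293399, 0.1664, 0)  len=0.1690
  (v3,v4,v2) [++-] → (0.0293399, 0.1664, 1.71782)–(0.198307, 0.1664, 1.58366)  len=0.2158
  (v4,v0,v5) [+-+] → (0.0293399, 0.1664, 0)–(-0.0960672, 0.1664, 0)  len=0.1254
  (v4,v5,v2) [++-] → (-0.0960672, 0.1664, 1.68325)–(0.0293399, 0.1664, 1.71782)  len=0.1301
  (v5,v0,v6) [+-+] → (-0.0960672, 0.1664, 0)–(-0.457149, 0.1664, 0)  len=0.3611
  (v5,v6,v2) [++-] → (-0.457149, 0.1664, 1.24396)–(-0.0960672, 0.1664, 1.68325)  len=0.5686
  (v6,v0,v7) [+--] → (-0.457149, 0.1664, 0)–(-1.2404, 0.1664, 0)  len=0.7833
  (v6,v7,v2) [+--] → (-1.2404, 0.1664, 0)–(-0.457149, 0.1664, 1.24396)  len=1.4700

Chained into 1 loop(s):
  loop 1: 10 segments, perimeter = 6.7906
Total perimeter = 6.791

loops=1 perimeter=6.791


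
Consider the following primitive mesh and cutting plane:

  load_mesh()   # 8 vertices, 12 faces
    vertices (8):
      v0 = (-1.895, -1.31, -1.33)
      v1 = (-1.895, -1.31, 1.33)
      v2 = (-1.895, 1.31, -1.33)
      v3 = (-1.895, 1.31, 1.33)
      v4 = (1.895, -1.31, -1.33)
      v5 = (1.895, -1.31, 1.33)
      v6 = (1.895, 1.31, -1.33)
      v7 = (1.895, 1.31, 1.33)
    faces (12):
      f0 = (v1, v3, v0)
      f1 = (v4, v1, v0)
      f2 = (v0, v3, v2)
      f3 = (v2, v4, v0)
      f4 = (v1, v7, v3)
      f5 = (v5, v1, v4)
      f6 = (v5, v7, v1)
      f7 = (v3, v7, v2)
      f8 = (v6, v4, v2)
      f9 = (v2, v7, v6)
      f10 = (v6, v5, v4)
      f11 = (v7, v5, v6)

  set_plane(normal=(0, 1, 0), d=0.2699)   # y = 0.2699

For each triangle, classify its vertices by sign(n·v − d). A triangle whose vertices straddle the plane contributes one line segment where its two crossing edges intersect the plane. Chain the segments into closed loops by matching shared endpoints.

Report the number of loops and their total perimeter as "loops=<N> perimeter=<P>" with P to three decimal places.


loops=1 perimeter=12.900

Straddling triangles (8 of 12):
  (v1,v3,v0) [-+-] → (-1.895, 0.2699, 1.33)–(-1.895, 0.2699, 0.274021)  len=1.0560
  (v0,v3,v2) [-++] → (-1.895, 0.2699, 0.274021)–(-1.895, 0.2699, -1.33)  len=1.6040
  (v2,v4,v0) [+--] → (-0.390428, 0.2699, -1.33)–(-1.895, 0.2699, -1.33)  len=1.5046
  (v1,v7,v3) [-++] → (0.390428, 0.2699, 1.33)–(-1.895, 0.2699, 1.33)  len=2.2854
  (v5,v7,v1) [-+-] → (1.895, 0.2699, 1.33)–(0.390428, 0.2699, 1.33)  len=1.5046
  (v6,v4,v2) [+-+] → (1.895, 0.2699, -1.33)–(-0.390428, 0.2699, -1.33)  len=2.2854
  (v6,v5,v4) [+--] → (1.895, 0.2699, -0.274021)–(1.895, 0.2699, -1.33)  len=1.0560
  (v7,v5,v6) [+-+] → (1.895, 0.2699, 1.33)–(1.895, 0.2699, -0.274021)  len=1.6040

Chained into 1 loop(s):
  loop 1: 8 segments, perimeter = 12.9000
Total perimeter = 12.900


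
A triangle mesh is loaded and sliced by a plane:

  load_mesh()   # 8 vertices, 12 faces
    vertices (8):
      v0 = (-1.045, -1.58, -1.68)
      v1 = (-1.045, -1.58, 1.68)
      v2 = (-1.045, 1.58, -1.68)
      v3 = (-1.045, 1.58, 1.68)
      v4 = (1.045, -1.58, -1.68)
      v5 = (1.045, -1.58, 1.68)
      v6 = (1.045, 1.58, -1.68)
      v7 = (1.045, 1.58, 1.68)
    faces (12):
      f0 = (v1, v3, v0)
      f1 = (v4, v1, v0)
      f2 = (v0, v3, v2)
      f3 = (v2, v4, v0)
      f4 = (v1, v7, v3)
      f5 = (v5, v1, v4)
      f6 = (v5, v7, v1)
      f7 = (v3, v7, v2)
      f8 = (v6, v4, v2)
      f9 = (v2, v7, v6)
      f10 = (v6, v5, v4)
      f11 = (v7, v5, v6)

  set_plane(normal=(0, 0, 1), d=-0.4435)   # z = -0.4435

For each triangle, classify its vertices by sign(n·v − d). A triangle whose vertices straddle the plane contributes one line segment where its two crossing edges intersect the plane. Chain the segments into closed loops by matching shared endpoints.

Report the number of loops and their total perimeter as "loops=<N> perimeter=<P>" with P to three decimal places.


Straddling triangles (8 of 12):
  (v1,v3,v0) [++-] → (-1.045, -0.417101, -0.4435)–(-1.045, -1.58, -0.4435)  len=1.1629
  (v4,v1,v0) [-+-] → (0.275868, -1.58, -0.4435)–(-1.045, -1.58, -0.4435)  len=1.3209
  (v0,v3,v2) [-+-] → (-1.045, -0.417101, -0.4435)–(-1.045, 1.58, -0.4435)  len=1.9971
  (v5,v1,v4) [++-] → (0.275868, -1.58, -0.4435)–(1.045, -1.58, -0.4435)  len=0.7691
  (v3,v7,v2) [++-] → (-0.275868, 1.58, -0.4435)–(-1.045, 1.58, -0.4435)  len=0.7691
  (v2,v7,v6) [-+-] → (-0.275868, 1.58, -0.4435)–(1.045, 1.58, -0.4435)  len=1.3209
  (v6,v5,v4) [-+-] → (1.045, 0.417101, -0.4435)–(1.045, -1.58, -0.4435)  len=1.9971
  (v7,v5,v6) [++-] → (1.045, 0.417101, -0.4435)–(1.045, 1.58, -0.4435)  len=1.1629

Chained into 1 loop(s):
  loop 1: 8 segments, perimeter = 10.5000
Total perimeter = 10.500

loops=1 perimeter=10.500


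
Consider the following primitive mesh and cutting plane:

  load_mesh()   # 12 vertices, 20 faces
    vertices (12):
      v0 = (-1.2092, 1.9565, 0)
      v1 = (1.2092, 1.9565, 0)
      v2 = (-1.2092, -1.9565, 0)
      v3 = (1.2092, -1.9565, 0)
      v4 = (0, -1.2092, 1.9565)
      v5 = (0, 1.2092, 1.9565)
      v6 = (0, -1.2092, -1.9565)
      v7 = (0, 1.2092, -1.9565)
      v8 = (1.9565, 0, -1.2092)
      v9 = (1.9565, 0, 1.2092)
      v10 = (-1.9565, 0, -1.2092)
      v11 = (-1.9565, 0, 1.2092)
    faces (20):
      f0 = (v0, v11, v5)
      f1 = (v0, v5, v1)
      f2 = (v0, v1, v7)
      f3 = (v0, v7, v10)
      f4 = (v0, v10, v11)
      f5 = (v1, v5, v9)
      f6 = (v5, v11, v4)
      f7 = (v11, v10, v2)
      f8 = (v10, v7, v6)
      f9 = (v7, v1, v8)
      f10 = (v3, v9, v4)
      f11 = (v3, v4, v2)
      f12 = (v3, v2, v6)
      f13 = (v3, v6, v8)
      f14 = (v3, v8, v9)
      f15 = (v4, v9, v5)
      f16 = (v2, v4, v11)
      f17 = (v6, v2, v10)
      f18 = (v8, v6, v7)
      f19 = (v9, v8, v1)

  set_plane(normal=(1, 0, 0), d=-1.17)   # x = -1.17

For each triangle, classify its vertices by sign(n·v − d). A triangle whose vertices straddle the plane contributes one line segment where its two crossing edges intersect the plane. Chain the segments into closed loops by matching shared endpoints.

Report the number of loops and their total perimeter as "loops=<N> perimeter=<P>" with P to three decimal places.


loops=1 perimeter=10.397

Straddling triangles (10 of 20):
  (v0,v11,v5) [--+] → (-1.17, 0.48609, 1.50961)–(-1.17, 1.93227, 0.0634261)  len=2.0452
  (v0,v5,v1) [-++] → (-1.17, 1.93227, 0.0634261)–(-1.17, 1.9565, 0)  len=0.0679
  (v0,v1,v7) [-++] → (-1.17, 1.9565, 0)–(-1.17, 1.93227, -0.0634261)  len=0.0679
  (v0,v7,v10) [-+-] → (-1.17, 1.93227, -0.0634261)–(-1.17, 0.48609, -1.50961)  len=2.0452
  (v5,v11,v4) [+-+] → (-1.17, 0.48609, 1.50961)–(-1.17, -0.48609, 1.50961)  len=0.9722
  (v10,v7,v6) [-++] → (-1.17, 0.48609, -1.50961)–(-1.17, -0.48609, -1.50961)  len=0.9722
  (v3,v4,v2) [++-] → (-1.17, -1.93227, 0.0634261)–(-1.17, -1.9565, 0)  len=0.0679
  (v3,v2,v6) [+-+] → (-1.17, -1.9565, 0)–(-1.17, -1.93227, -0.0634261)  len=0.0679
  (v2,v4,v11) [-+-] → (-1.17, -1.93227, 0.0634261)–(-1.17, -0.48609, 1.50961)  len=2.0452
  (v6,v2,v10) [+--] → (-1.17, -1.93227, -0.0634261)–(-1.17, -0.48609, -1.50961)  len=2.0452

Chained into 1 loop(s):
  loop 1: 10 segments, perimeter = 10.3968
Total perimeter = 10.397


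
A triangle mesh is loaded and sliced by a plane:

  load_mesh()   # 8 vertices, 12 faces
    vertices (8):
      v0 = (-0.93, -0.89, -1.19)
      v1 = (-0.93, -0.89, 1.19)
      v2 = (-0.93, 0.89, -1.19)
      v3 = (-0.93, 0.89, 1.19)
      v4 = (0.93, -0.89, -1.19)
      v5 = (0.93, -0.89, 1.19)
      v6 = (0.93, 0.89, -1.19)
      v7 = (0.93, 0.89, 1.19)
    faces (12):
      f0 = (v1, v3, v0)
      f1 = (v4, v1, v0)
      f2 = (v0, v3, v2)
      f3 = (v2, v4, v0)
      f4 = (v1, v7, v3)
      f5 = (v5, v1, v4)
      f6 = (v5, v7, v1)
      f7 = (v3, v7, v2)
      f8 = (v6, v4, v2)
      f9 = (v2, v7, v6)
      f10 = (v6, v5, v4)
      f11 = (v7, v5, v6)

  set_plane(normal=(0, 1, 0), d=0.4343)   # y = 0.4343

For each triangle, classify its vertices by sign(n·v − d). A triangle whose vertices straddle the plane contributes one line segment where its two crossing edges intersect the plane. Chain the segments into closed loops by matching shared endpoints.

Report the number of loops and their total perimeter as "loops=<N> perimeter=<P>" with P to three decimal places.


Straddling triangles (8 of 12):
  (v1,v3,v0) [-+-] → (-0.93, 0.4343, 1.19)–(-0.93, 0.4343, 0.580693)  len=0.6093
  (v0,v3,v2) [-++] → (-0.93, 0.4343, 0.580693)–(-0.93, 0.4343, -1.19)  len=1.7707
  (v2,v4,v0) [+--] → (-0.453819, 0.4343, -1.19)–(-0.93, 0.4343, -1.19)  len=0.4762
  (v1,v7,v3) [-++] → (0.453819, 0.4343, 1.19)–(-0.93, 0.4343, 1.19)  len=1.3838
  (v5,v7,v1) [-+-] → (0.93, 0.4343, 1.19)–(0.453819, 0.4343, 1.19)  len=0.4762
  (v6,v4,v2) [+-+] → (0.93, 0.4343, -1.19)–(-0.453819, 0.4343, -1.19)  len=1.3838
  (v6,v5,v4) [+--] → (0.93, 0.4343, -0.580693)–(0.93, 0.4343, -1.19)  len=0.6093
  (v7,v5,v6) [+-+] → (0.93, 0.4343, 1.19)–(0.93, 0.4343, -0.580693)  len=1.7707

Chained into 1 loop(s):
  loop 1: 8 segments, perimeter = 8.4800
Total perimeter = 8.480

loops=1 perimeter=8.480


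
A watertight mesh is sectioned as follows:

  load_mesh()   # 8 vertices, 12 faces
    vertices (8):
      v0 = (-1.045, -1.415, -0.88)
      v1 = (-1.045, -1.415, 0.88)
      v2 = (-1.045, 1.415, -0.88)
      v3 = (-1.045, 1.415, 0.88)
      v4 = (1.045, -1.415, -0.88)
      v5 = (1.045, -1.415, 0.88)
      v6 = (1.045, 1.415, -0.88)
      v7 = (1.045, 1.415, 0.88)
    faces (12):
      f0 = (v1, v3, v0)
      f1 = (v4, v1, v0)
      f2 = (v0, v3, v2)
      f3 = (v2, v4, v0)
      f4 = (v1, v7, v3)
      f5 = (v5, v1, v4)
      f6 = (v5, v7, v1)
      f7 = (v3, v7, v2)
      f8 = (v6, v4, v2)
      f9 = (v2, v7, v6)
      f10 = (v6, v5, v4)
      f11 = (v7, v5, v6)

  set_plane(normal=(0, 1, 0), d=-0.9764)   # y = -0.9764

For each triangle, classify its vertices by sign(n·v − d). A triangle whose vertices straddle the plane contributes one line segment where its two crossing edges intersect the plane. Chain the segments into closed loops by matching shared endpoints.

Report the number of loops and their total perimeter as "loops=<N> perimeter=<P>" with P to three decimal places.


loops=1 perimeter=7.700

Straddling triangles (8 of 12):
  (v1,v3,v0) [-+-] → (-1.045, -0.9764, 0.88)–(-1.045, -0.9764, -0.607231)  len=1.4872
  (v0,v3,v2) [-++] → (-1.045, -0.9764, -0.607231)–(-1.045, -0.9764, -0.88)  len=0.2728
  (v2,v4,v0) [+--] → (0.721087, -0.9764, -0.88)–(-1.045, -0.9764, -0.88)  len=1.7661
  (v1,v7,v3) [-++] → (-0.721087, -0.9764, 0.88)–(-1.045, -0.9764, 0.88)  len=0.3239
  (v5,v7,v1) [-+-] → (1.045, -0.9764, 0.88)–(-0.721087, -0.9764, 0.88)  len=1.7661
  (v6,v4,v2) [+-+] → (1.045, -0.9764, -0.88)–(0.721087, -0.9764, -0.88)  len=0.3239
  (v6,v5,v4) [+--] → (1.045, -0.9764, 0.607231)–(1.045, -0.9764, -0.88)  len=1.4872
  (v7,v5,v6) [+-+] → (1.045, -0.9764, 0.88)–(1.045, -0.9764, 0.607231)  len=0.2728

Chained into 1 loop(s):
  loop 1: 8 segments, perimeter = 7.7000
Total perimeter = 7.700


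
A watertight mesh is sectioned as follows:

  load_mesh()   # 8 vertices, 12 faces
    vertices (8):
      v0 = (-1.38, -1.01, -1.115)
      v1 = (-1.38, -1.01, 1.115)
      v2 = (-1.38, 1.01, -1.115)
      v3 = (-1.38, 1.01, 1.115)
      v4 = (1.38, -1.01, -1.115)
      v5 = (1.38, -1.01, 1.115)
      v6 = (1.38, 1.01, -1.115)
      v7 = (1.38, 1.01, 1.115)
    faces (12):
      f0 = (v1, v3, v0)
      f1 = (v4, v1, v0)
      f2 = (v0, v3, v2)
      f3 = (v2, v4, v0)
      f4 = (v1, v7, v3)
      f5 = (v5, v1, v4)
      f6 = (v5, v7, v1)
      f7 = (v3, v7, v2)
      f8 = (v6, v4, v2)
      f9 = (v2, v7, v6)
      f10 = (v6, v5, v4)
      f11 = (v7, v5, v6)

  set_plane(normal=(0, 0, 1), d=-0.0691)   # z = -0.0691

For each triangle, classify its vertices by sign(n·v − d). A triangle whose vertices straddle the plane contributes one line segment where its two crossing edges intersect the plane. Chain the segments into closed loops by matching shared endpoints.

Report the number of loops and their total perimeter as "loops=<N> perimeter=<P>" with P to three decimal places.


loops=1 perimeter=9.560

Straddling triangles (8 of 12):
  (v1,v3,v0) [++-] → (-1.38, -0.0625928, -0.0691)–(-1.38, -1.01, -0.0691)  len=0.9474
  (v4,v1,v0) [-+-] → (0.0855229, -1.01, -0.0691)–(-1.38, -1.01, -0.0691)  len=1.4655
  (v0,v3,v2) [-+-] → (-1.38, -0.0625928, -0.0691)–(-1.38, 1.01, -0.0691)  len=1.0726
  (v5,v1,v4) [++-] → (0.0855229, -1.01, -0.0691)–(1.38, -1.01, -0.0691)  len=1.2945
  (v3,v7,v2) [++-] → (-0.0855229, 1.01, -0.0691)–(-1.38, 1.01, -0.0691)  len=1.2945
  (v2,v7,v6) [-+-] → (-0.0855229, 1.01, -0.0691)–(1.38, 1.01, -0.0691)  len=1.4655
  (v6,v5,v4) [-+-] → (1.38, 0.0625928, -0.0691)–(1.38, -1.01, -0.0691)  len=1.0726
  (v7,v5,v6) [++-] → (1.38, 0.0625928, -0.0691)–(1.38, 1.01, -0.0691)  len=0.9474

Chained into 1 loop(s):
  loop 1: 8 segments, perimeter = 9.5600
Total perimeter = 9.560


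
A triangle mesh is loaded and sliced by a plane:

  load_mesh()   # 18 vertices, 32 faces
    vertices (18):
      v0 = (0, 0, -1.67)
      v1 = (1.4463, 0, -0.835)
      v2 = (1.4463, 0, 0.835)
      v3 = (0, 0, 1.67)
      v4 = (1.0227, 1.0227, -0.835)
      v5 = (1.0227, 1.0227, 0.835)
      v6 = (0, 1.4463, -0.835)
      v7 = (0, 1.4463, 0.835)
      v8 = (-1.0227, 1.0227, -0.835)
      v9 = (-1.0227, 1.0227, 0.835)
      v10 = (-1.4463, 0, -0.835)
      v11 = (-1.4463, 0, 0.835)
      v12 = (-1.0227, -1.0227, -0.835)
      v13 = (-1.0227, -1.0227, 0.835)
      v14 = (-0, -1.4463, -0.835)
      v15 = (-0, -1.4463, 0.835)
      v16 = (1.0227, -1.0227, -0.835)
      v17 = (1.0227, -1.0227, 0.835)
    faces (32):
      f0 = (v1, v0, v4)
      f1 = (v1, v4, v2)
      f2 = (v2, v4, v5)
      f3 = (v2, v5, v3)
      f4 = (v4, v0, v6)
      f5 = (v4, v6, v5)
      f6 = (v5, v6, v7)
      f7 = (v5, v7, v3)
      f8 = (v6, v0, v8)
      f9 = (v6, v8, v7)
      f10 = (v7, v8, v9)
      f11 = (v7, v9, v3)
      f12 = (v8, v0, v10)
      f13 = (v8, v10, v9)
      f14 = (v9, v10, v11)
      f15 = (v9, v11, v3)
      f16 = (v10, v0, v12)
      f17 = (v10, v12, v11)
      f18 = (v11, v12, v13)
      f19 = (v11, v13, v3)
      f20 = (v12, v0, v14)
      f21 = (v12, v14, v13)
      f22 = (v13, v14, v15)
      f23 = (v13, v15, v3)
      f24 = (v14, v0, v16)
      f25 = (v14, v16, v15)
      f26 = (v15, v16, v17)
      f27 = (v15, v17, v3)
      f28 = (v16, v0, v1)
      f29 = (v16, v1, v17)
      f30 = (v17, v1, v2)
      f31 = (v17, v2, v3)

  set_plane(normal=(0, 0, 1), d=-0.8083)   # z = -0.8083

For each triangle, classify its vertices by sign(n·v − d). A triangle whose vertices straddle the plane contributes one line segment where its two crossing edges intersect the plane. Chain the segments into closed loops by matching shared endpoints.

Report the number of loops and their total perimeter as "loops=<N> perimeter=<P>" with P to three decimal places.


Straddling triangles (16 of 32):
  (v1,v4,v2) [--+] → (1.02947, 1.00635, -0.8083)–(1.4463, 0, -0.8083)  len=1.0893
  (v2,v4,v5) [+-+] → (1.02947, 1.00635, -0.8083)–(1.0227, 1.0227, -0.8083)  len=0.0177
  (v4,v6,v5) [--+] → (0.016351, 1.43953, -0.8083)–(1.0227, 1.0227, -0.8083)  len=1.0893
  (v5,v6,v7) [+-+] → (0.016351, 1.43953, -0.8083)–(0, 1.4463, -0.8083)  len=0.0177
  (v6,v8,v7) [--+] → (-1.00635, 1.02947, -0.8083)–(0, 1.4463, -0.8083)  len=1.0893
  (v7,v8,v9) [+-+] → (-1.00635, 1.02947, -0.8083)–(-1.0227, 1.0227, -0.8083)  len=0.0177
  (v8,v10,v9) [--+] → (-1.43953, 0.016351, -0.8083)–(-1.0227, 1.0227, -0.8083)  len=1.0893
  (v9,v10,v11) [+-+] → (-1.43953, 0.016351, -0.8083)–(-1.4463, 0, -0.8083)  len=0.0177
  (v10,v12,v11) [--+] → (-1.02947, -1.00635, -0.8083)–(-1.4463, 0, -0.8083)  len=1.0893
  (v11,v12,v13) [+-+] → (-1.02947, -1.00635, -0.8083)–(-1.0227, -1.0227, -0.8083)  len=0.0177
  (v12,v14,v13) [--+] → (-0.016351, -1.43953, -0.8083)–(-1.0227, -1.0227, -0.8083)  len=1.0893
  (v13,v14,v15) [+-+] → (-0.016351, -1.43953, -0.8083)–(0, -1.4463, -0.8083)  len=0.0177
  (v14,v16,v15) [--+] → (1.00635, -1.02947, -0.8083)–(0, -1.4463, -0.8083)  len=1.0893
  (v15,v16,v17) [+-+] → (1.00635, -1.02947, -0.8083)–(1.0227, -1.0227, -0.8083)  len=0.0177
  (v16,v1,v17) [--+] → (1.43953, -0.016351, -0.8083)–(1.0227, -1.0227, -0.8083)  len=1.0893
  (v17,v1,v2) [+-+] → (1.43953, -0.016351, -0.8083)–(1.4463, 0, -0.8083)  len=0.0177

Chained into 1 loop(s):
  loop 1: 16 segments, perimeter = 8.8557
Total perimeter = 8.856

loops=1 perimeter=8.856


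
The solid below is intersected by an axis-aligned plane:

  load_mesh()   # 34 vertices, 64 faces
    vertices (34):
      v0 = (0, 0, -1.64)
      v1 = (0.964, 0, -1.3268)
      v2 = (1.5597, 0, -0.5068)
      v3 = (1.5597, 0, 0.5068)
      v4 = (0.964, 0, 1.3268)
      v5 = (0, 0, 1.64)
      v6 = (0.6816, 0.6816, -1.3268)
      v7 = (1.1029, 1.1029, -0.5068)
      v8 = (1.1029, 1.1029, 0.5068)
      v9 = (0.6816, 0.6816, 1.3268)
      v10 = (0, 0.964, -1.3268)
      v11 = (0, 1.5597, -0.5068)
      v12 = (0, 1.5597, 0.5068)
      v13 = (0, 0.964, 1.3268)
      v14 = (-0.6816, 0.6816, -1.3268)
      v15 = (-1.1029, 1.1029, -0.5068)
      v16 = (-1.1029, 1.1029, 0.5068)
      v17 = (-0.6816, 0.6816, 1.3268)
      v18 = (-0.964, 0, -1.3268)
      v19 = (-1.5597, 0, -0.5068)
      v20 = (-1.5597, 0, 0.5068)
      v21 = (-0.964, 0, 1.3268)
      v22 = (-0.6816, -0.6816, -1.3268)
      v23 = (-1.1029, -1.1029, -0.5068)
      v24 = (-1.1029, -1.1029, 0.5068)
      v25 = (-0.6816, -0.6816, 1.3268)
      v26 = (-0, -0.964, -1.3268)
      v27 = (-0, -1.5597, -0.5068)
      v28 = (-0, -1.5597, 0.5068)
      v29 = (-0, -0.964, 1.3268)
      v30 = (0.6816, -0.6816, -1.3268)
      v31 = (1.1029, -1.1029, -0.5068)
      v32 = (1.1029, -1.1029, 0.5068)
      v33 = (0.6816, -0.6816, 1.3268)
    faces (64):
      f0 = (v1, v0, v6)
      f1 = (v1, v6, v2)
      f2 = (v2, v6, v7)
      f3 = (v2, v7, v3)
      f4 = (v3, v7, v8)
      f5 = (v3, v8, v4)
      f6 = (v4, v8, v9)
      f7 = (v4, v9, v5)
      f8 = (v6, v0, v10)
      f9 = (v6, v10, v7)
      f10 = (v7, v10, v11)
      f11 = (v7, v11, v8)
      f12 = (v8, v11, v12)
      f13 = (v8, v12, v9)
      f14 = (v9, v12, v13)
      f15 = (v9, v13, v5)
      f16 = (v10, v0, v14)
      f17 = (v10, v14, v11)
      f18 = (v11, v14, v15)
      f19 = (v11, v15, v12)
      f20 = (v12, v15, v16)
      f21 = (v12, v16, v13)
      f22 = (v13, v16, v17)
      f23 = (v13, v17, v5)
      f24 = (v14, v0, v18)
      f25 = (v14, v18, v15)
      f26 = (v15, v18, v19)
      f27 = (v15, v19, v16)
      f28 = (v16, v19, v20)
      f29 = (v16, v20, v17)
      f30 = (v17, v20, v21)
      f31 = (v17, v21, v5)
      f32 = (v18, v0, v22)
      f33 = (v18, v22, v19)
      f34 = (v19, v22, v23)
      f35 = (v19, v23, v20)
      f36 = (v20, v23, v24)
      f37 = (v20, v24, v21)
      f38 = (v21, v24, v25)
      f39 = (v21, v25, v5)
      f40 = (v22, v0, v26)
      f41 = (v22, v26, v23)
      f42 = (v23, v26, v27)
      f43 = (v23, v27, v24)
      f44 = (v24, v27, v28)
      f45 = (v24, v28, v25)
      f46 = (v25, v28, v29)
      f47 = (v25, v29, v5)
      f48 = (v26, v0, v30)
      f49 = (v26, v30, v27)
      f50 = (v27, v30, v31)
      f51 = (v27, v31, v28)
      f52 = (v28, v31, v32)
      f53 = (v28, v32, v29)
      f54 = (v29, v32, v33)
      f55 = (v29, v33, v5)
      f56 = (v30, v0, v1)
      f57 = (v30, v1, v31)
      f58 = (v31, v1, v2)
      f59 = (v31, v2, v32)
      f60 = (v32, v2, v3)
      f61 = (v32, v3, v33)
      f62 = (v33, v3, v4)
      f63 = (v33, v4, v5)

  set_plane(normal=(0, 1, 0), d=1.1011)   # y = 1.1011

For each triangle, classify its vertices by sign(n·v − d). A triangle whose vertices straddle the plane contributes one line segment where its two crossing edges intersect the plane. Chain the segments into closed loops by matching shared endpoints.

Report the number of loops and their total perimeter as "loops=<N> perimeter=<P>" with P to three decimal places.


Straddling triangles (18 of 64):
  (v2,v6,v7) [--+] → (1.1011, 1.1011, -0.510303)–(1.10365, 1.1011, -0.5068)  len=0.0043
  (v2,v7,v3) [-+-] → (1.10365, 1.1011, -0.5068)–(1.10365, 1.1011, -0.505146)  len=0.0017
  (v3,v7,v8) [-++] → (1.10365, 1.1011, -0.505146)–(1.10365, 1.1011, 0.5068)  len=1.0119
  (v3,v8,v4) [-+-] → (1.10365, 1.1011, 0.5068)–(1.10267, 1.1011, 0.508138)  len=0.0017
  (v4,v8,v9) [-+-] → (1.10267, 1.1011, 0.508138)–(1.1011, 1.1011, 0.510303)  len=0.0027
  (v6,v10,v7) [--+] → (1.08861, 1.1011, -0.517426)–(1.1011, 1.1011, -0.510303)  len=0.0144
  (v7,v10,v11) [+-+] → (1.08861, 1.1011, -0.517426)–(0, 1.1011, -1.13808)  len=1.2531
  (v8,v12,v9) [++-] → (0.355975, 1.1011, 0.935056)–(1.1011, 1.1011, 0.510303)  len=0.8577
  (v9,v12,v13) [-+-] → (0.355975, 1.1011, 0.935056)–(0, 1.1011, 1.13808)  len=0.4098
  (v10,v14,v11) [--+] → (-0.355975, 1.1011, -0.935056)–(0, 1.1011, -1.13808)  len=0.4098
  (v11,v14,v15) [+-+] → (-0.355975, 1.1011, -0.935056)–(-1.1011, 1.1011, -0.510303)  len=0.8577
  (v12,v16,v13) [++-] → (-1.08861, 1.1011, 0.517426)–(0, 1.1011, 1.13808)  len=1.2531
  (v13,v16,v17) [-+-] → (-1.08861, 1.1011, 0.517426)–(-1.1011, 1.1011, 0.510303)  len=0.0144
  (v14,v18,v15) [--+] → (-1.10267, 1.1011, -0.508138)–(-1.1011, 1.1011, -0.510303)  len=0.0027
  (v15,v18,v19) [+--] → (-1.10267, 1.1011, -0.508138)–(-1.10365, 1.1011, -0.5068)  len=0.0017
  (v15,v19,v16) [+-+] → (-1.10365, 1.1011, -0.5068)–(-1.10365, 1.1011, 0.505146)  len=1.0119
  (v16,v19,v20) [+--] → (-1.10365, 1.1011, 0.505146)–(-1.10365, 1.1011, 0.5068)  len=0.0017
  (v16,v20,v17) [+--] → (-1.10365, 1.1011, 0.5068)–(-1.1011, 1.1011, 0.510303)  len=0.0043

Chained into 1 loop(s):
  loop 1: 18 segments, perimeter = 7.1145
Total perimeter = 7.114

loops=1 perimeter=7.114


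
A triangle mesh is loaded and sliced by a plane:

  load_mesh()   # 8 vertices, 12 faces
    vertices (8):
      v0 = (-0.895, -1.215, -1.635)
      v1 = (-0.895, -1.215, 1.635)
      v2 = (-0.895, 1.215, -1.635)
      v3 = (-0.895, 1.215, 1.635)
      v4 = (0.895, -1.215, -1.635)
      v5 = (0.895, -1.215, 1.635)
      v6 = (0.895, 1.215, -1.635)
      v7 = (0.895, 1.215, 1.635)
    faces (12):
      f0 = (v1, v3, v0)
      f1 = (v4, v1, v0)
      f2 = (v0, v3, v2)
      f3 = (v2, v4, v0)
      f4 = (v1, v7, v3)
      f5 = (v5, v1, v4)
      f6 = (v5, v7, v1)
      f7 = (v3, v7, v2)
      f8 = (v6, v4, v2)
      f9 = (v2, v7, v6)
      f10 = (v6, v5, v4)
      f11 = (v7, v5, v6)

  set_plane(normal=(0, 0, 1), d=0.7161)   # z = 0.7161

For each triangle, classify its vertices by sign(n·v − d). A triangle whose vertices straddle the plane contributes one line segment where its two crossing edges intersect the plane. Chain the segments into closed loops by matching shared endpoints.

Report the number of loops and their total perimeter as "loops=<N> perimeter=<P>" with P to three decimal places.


loops=1 perimeter=8.440

Straddling triangles (8 of 12):
  (v1,v3,v0) [++-] → (-0.895, 0.532148, 0.7161)–(-0.895, -1.215, 0.7161)  len=1.7471
  (v4,v1,v0) [-+-] → (-0.391994, -1.215, 0.7161)–(-0.895, -1.215, 0.7161)  len=0.5030
  (v0,v3,v2) [-+-] → (-0.895, 0.532148, 0.7161)–(-0.895, 1.215, 0.7161)  len=0.6829
  (v5,v1,v4) [++-] → (-0.391994, -1.215, 0.7161)–(0.895, -1.215, 0.7161)  len=1.2870
  (v3,v7,v2) [++-] → (0.391994, 1.215, 0.7161)–(-0.895, 1.215, 0.7161)  len=1.2870
  (v2,v7,v6) [-+-] → (0.391994, 1.215, 0.7161)–(0.895, 1.215, 0.7161)  len=0.5030
  (v6,v5,v4) [-+-] → (0.895, -0.532148, 0.7161)–(0.895, -1.215, 0.7161)  len=0.6829
  (v7,v5,v6) [++-] → (0.895, -0.532148, 0.7161)–(0.895, 1.215, 0.7161)  len=1.7471

Chained into 1 loop(s):
  loop 1: 8 segments, perimeter = 8.4400
Total perimeter = 8.440


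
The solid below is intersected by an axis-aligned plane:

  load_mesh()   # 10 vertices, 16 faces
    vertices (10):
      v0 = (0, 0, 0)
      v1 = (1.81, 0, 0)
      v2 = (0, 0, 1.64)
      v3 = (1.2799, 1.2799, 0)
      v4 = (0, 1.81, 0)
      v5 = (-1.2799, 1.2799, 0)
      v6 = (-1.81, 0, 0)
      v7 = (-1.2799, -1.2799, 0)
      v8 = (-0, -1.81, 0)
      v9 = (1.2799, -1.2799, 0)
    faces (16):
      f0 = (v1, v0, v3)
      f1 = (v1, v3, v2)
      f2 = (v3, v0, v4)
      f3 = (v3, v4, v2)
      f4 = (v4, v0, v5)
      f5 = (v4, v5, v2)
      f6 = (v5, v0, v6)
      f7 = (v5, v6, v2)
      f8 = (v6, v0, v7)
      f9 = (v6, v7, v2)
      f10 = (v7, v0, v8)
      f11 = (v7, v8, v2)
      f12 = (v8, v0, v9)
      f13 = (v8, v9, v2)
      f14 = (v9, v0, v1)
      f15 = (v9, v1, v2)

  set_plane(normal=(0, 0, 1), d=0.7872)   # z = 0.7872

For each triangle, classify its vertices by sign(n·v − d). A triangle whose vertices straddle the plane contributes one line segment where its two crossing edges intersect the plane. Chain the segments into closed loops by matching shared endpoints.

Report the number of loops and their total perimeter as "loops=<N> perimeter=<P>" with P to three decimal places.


loops=1 perimeter=5.763

Straddling triangles (8 of 16):
  (v1,v3,v2) [--+] → (0.665548, 0.665548, 0.7872)–(0.9412, 0, 0.7872)  len=0.7204
  (v3,v4,v2) [--+] → (0, 0.9412, 0.7872)–(0.665548, 0.665548, 0.7872)  len=0.7204
  (v4,v5,v2) [--+] → (-0.665548, 0.665548, 0.7872)–(0, 0.9412, 0.7872)  len=0.7204
  (v5,v6,v2) [--+] → (-0.9412, 0, 0.7872)–(-0.665548, 0.665548, 0.7872)  len=0.7204
  (v6,v7,v2) [--+] → (-0.665548, -0.665548, 0.7872)–(-0.9412, 0, 0.7872)  len=0.7204
  (v7,v8,v2) [--+] → (0, -0.9412, 0.7872)–(-0.665548, -0.665548, 0.7872)  len=0.7204
  (v8,v9,v2) [--+] → (0.665548, -0.665548, 0.7872)–(0, -0.9412, 0.7872)  len=0.7204
  (v9,v1,v2) [--+] → (0.9412, 0, 0.7872)–(0.665548, -0.665548, 0.7872)  len=0.7204

Chained into 1 loop(s):
  loop 1: 8 segments, perimeter = 5.7630
Total perimeter = 5.763
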